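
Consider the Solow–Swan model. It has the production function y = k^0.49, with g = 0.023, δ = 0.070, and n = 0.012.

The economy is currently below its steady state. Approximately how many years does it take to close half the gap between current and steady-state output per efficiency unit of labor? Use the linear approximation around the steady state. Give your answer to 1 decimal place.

about 12.9 years

Near the steady state the convergence rate is λ = (1 − α)(n + g + δ).
λ = (1 − 0.49) × 0.105 = 0.51 × 0.105 = 0.05355
Half-life = ln 2 / λ = 0.6931 / 0.05355 ≈ 12.94 years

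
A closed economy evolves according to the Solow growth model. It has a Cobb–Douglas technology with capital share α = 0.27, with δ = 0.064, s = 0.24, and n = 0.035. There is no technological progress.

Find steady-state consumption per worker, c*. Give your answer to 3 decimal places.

c* = 1.055

In steady state, investment equals break-even investment: s·k^α = (n + δ)·k.
Dividing both sides by k: k^(1−α) = s / (n + δ).
k^0.73 = 0.24 / (0.035 + 0.064) = 0.24 / 0.099 = 2.4242
k* = 2.4242^(1/0.73) ≈ 3.3636
y* = (k*)^α = 3.3636^0.27 ≈ 1.3875
c* = (1 − s)·y* = (1 − 0.24) × 1.3875 ≈ 1.0545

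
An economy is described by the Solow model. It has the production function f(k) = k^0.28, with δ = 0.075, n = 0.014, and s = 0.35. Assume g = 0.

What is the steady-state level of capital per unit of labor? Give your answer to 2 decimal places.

k* ≈ 6.70

In steady state, investment equals break-even investment: s·k^α = (n + δ)·k.
Dividing both sides by k: k^(1−α) = s / (n + δ).
k^0.72 = 0.35 / (0.014 + 0.075) = 0.35 / 0.089 = 3.9326
k* = 3.9326^(1/0.72) ≈ 6.6980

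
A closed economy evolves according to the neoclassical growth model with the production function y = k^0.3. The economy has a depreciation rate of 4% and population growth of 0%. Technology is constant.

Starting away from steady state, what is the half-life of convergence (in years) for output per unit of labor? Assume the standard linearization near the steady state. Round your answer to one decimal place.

Near the steady state the convergence rate is λ = (1 − α)(n + δ).
λ = (1 − 0.3) × 0.040 = 0.7 × 0.040 = 0.0280
Half-life = ln 2 / λ = 0.6931 / 0.0280 ≈ 24.75 years

half-life ≈ 24.8 years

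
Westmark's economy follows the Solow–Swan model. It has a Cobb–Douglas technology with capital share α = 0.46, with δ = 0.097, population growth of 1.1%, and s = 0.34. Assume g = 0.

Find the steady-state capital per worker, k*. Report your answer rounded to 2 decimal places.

In steady state, investment equals break-even investment: s·k^α = (n + δ)·k.
Dividing both sides by k: k^(1−α) = s / (n + δ).
k^0.54 = 0.34 / (0.011 + 0.097) = 0.34 / 0.108 = 3.1481
k* = 3.1481^(1/0.54) ≈ 8.3620

k* = 8.36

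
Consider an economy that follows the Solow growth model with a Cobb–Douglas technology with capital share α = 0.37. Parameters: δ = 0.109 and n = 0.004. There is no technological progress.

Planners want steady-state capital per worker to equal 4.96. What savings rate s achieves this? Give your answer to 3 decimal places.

At the steady state, Δk = 0, so s·k^α = (n + δ)·k.
So s / (n + δ) = (k*)^(1−α) = 4.96^0.63 = 2.7425.
Therefore s = 2.7425 × (n + δ) = 2.7425 × 0.113 = 0.3099.

s ≈ 0.310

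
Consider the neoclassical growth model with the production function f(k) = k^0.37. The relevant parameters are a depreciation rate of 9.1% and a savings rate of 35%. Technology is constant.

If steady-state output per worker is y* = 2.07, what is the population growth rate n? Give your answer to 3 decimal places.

n ≈ 0.010

In steady state, investment equals break-even investment: s·k^α = (n + δ)·k.
Since y* = [s/(n + δ)]^(α/(1−α)), we have s/(n + δ) = (y*)^((1−α)/α) = 2.07^1.7027 = 3.4515.
Therefore n + δ = s / 3.4515 = 0.35 / 3.4515 = 0.1014, so n = 0.1014 − 0.091 = 0.0104.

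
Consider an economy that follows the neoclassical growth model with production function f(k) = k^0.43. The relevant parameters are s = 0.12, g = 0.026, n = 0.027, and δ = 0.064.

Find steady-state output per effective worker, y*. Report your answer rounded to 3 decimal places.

y* = 1.019

At the steady state, Δk = 0, so s·k^α = (n + g + δ)·k.
Rearranging, k^(1−α) = s / (n + g + δ).
k^0.57 = 0.12 / (0.027 + 0.026 + 0.064) = 0.12 / 0.117 = 1.0256
k* = 1.0256^(1/0.57) ≈ 1.0453
y* = (k*)^α = 1.0453^0.43 ≈ 1.0192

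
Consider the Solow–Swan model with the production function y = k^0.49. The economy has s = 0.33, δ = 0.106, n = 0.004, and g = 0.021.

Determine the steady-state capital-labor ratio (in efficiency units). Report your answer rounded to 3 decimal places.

k* = 6.120

In steady state, investment equals break-even investment: s·k^α = (n + g + δ)·k.
Rearranging, k^(1−α) = s / (n + g + δ).
k^0.51 = 0.33 / (0.004 + 0.021 + 0.106) = 0.33 / 0.131 = 2.5191
k* = 2.5191^(1/0.51) ≈ 6.1201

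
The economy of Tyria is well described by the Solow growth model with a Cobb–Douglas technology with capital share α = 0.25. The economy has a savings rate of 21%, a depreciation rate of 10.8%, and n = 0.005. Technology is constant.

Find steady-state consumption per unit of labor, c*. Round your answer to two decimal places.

In steady state, investment equals break-even investment: s·k^α = (n + δ)·k.
Dividing both sides by k: k^(1−α) = s / (n + δ).
k^0.75 = 0.21 / (0.005 + 0.108) = 0.21 / 0.113 = 1.8584
k* = 1.8584^(1/0.75) ≈ 2.2848
y* = (k*)^α = 2.2848^0.25 ≈ 1.2295
c* = (1 − s)·y* = (1 − 0.21) × 1.2295 ≈ 0.9713

c* ≈ 0.97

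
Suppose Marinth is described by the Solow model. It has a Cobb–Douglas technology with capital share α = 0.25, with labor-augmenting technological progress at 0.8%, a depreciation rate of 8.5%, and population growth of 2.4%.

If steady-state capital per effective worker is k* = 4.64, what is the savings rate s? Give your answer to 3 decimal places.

At the steady state, Δk = 0, so s·k^α = (n + g + δ)·k.
So s / (n + g + δ) = (k*)^(1−α) = 4.64^0.75 = 3.1615.
Therefore s = 3.1615 × (n + g + δ) = 3.1615 × 0.117 = 0.3699.

s ≈ 0.370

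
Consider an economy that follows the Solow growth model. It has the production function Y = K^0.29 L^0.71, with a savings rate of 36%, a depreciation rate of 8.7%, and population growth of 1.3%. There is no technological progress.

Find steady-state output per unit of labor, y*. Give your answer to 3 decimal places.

y* ≈ 1.687

At the steady state, Δk = 0, so s·k^α = (n + δ)·k.
Dividing both sides by k: k^(1−α) = s / (n + δ).
k^0.71 = 0.36 / (0.013 + 0.087) = 0.36 / 0.100 = 3.6000
k* = 3.6000^(1/0.71) ≈ 6.0747
y* = (k*)^α = 6.0747^0.29 ≈ 1.6874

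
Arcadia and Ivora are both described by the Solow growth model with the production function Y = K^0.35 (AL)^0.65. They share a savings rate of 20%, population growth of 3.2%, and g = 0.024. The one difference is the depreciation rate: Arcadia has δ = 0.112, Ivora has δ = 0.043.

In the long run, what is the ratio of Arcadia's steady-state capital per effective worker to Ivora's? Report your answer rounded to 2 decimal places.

ratio ≈ 0.44

Steady-state k* = [s/(n + g + δ)]^(1/(1−α)), so the ratio is [ (s_A/(n + g + δ)_A) / (s_I/(n + g + δ)_I) ]^1.5385.
s_A/(n + g + δ)_A = 0.20/0.168 = 1.1905; s_I/(n + g + δ)_I = 0.20/0.099 = 2.0202.
Ratio = (1.1905/2.0202)^1.5385 = 0.5893^1.5385 ≈ 0.4433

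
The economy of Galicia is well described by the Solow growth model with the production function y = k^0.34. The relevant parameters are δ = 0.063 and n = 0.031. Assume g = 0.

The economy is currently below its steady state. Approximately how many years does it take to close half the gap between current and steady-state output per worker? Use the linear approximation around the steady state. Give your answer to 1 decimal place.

Near the steady state the convergence rate is λ = (1 − α)(n + δ).
λ = (1 − 0.34) × 0.094 = 0.66 × 0.094 = 0.06204
Half-life = ln 2 / λ = 0.6931 / 0.06204 ≈ 11.17 years

t_½ ≈ 11.2 years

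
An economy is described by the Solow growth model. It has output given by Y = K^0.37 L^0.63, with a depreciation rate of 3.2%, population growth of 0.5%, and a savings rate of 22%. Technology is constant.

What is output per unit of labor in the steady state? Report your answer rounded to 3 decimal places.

At the steady state, Δk = 0, so s·k^α = (n + δ)·k.
Rearranging, k^(1−α) = s / (n + δ).
k^0.63 = 0.22 / (0.005 + 0.032) = 0.22 / 0.037 = 5.9459
k* = 5.9459^(1/0.63) ≈ 16.9401
y* = (k*)^α = 16.9401^0.37 ≈ 2.8490

y* = 2.849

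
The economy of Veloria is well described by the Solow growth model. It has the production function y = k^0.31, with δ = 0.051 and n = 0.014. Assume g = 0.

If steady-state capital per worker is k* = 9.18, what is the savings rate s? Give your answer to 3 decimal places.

s ≈ 0.300

Steady state requires s·f(k) = (n + δ)·k, i.e. s·k^α = (n + δ)·k.
So s / (n + δ) = (k*)^(1−α) = 9.18^0.69 = 4.6170.
Therefore s = 4.6170 × (n + δ) = 4.6170 × 0.065 = 0.3001.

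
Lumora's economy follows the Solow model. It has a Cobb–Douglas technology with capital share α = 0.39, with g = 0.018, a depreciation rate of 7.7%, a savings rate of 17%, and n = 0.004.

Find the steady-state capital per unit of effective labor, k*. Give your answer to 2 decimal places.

In steady state, investment equals break-even investment: s·k^α = (n + g + δ)·k.
Dividing both sides by k: k^(1−α) = s / (n + g + δ).
k^0.61 = 0.17 / (0.004 + 0.018 + 0.077) = 0.17 / 0.099 = 1.7172
k* = 1.7172^(1/0.61) ≈ 2.4263

k* ≈ 2.43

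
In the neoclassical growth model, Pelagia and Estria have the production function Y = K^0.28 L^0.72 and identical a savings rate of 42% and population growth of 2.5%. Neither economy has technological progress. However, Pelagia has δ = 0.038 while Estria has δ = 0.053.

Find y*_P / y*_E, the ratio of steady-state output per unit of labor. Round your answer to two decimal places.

ratio ≈ 1.09

Steady-state y* = [s/(n + δ)]^(α/(1−α)), so the ratio is [ (s_P/(n + δ)_P) / (s_E/(n + δ)_E) ]^0.3889.
s_P/(n + δ)_P = 0.42/0.063 = 6.6667; s_E/(n + δ)_E = 0.42/0.078 = 5.3846.
Ratio = (6.6667/5.3846)^0.3889 = 1.2381^0.3889 ≈ 1.0866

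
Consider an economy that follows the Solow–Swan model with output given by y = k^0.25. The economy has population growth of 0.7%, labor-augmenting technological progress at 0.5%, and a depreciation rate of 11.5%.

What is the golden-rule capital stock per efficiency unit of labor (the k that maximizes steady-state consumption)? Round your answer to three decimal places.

k_gold ≈ 2.467

The golden rule sets f'(k) = n + g + δ, i.e. α·k^(α−1) = n + g + δ.
So k^(1−α) = α / (n + g + δ) = 0.25 / 0.127 = 1.9685.
k_gold = 1.9685^(1/0.75) ≈ 2.4671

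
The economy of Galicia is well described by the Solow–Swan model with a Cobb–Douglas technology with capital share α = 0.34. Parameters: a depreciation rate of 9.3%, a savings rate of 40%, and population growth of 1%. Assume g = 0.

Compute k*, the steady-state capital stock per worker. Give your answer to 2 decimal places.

Steady state requires s·f(k) = (n + δ)·k, i.e. s·k^α = (n + δ)·k.
Dividing both sides by k: k^(1−α) = s / (n + δ).
k^0.66 = 0.40 / (0.010 + 0.093) = 0.40 / 0.103 = 3.8835
k* = 3.8835^(1/0.66) ≈ 7.8120

k* ≈ 7.81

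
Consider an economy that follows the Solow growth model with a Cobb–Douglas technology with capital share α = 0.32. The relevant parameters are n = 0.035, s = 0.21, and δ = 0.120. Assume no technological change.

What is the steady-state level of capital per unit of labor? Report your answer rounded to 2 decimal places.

Steady state requires s·f(k) = (n + δ)·k, i.e. s·k^α = (n + δ)·k.
Rearranging, k^(1−α) = s / (n + δ).
k^0.68 = 0.21 / (0.035 + 0.120) = 0.21 / 0.155 = 1.3548
k* = 1.3548^(1/0.68) ≈ 1.5629

k* ≈ 1.56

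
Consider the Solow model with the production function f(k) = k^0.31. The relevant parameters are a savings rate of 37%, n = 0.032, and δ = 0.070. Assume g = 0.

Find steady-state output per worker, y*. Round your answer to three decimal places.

Steady state requires s·f(k) = (n + δ)·k, i.e. s·k^α = (n + δ)·k.
Rearranging, k^(1−α) = s / (n + δ).
k^0.69 = 0.37 / (0.032 + 0.070) = 0.37 / 0.102 = 3.6275
k* = 3.6275^(1/0.69) ≈ 6.4718
y* = (k*)^α = 6.4718^0.31 ≈ 1.7841

y* = 1.784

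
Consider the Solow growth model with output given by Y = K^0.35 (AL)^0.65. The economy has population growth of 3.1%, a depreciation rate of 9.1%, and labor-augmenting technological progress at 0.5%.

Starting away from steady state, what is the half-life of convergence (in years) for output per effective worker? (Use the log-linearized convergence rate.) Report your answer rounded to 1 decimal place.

Near the steady state the convergence rate is λ = (1 − α)(n + g + δ).
λ = (1 − 0.35) × 0.127 = 0.65 × 0.127 = 0.08255
Half-life = ln 2 / λ = 0.6931 / 0.08255 ≈ 8.40 years

t_½ ≈ 8.4 years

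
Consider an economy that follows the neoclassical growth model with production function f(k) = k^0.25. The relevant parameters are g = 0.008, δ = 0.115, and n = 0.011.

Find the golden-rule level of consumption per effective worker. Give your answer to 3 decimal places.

At the golden rule, f'(k) = n + g + δ, so α·k^(α−1) = n + g + δ and k_gold = (α/(n + g + δ))^(1/(1−α)).
k_gold = (0.25/0.134)^(1/0.75) = 1.8657^1.3333 ≈ 2.2967
c_gold = f(k_gold) − (n + g + δ)·k_gold = 1.2311 − 0.134×2.2967 ≈ 0.9233

c_gold ≈ 0.923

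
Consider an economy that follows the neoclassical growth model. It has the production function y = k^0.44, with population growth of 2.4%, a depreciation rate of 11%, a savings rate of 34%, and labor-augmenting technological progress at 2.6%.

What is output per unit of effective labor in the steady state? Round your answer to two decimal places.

y* = 1.81

Steady state requires s·f(k) = (n + g + δ)·k, i.e. s·k^α = (n + g + δ)·k.
Dividing both sides by k: k^(1−α) = s / (n + g + δ).
k^0.56 = 0.34 / (0.024 + 0.026 + 0.110) = 0.34 / 0.160 = 2.1250
k* = 2.1250^(1/0.56) ≈ 3.8421
y* = (k*)^α = 3.8421^0.44 ≈ 1.8080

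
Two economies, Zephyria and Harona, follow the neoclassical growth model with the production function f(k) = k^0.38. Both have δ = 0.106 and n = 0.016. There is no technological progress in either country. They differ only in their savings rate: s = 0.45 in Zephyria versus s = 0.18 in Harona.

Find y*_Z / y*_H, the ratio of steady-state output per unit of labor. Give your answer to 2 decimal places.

ratio ≈ 1.75

Steady-state y* = [s/(n + δ)]^(α/(1−α)), so the ratio is [ (s_Z/(n + δ)_Z) / (s_H/(n + δ)_H) ]^0.6129.
s_Z/(n + δ)_Z = 0.45/0.122 = 3.6885; s_H/(n + δ)_H = 0.18/0.122 = 1.4754.
Ratio = (3.6885/1.4754)^0.6129 = 2.5000^0.6129 ≈ 1.7535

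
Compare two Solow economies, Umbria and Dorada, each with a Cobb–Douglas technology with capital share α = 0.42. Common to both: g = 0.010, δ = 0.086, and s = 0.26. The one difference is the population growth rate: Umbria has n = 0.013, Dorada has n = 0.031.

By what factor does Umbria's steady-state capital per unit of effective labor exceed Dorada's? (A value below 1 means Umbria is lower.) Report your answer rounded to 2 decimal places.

Steady-state k* = [s/(n + g + δ)]^(1/(1−α)), so the ratio is [ (s_U/(n + g + δ)_U) / (s_D/(n + g + δ)_D) ]^1.7241.
s_U/(n + g + δ)_U = 0.26/0.109 = 2.3853; s_D/(n + g + δ)_D = 0.26/0.127 = 2.0472.
Ratio = (2.3853/2.0472)^1.7241 = 1.1652^1.7241 ≈ 1.3016

k*_U / k*_D ≈ 1.30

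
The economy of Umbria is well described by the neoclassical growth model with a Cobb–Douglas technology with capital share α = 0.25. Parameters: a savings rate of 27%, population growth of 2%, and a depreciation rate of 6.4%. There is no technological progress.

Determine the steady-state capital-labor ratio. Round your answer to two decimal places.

Steady state requires s·f(k) = (n + δ)·k, i.e. s·k^α = (n + δ)·k.
Rearranging, k^(1−α) = s / (n + δ).
k^0.75 = 0.27 / (0.020 + 0.064) = 0.27 / 0.084 = 3.2143
k* = 3.2143^(1/0.75) ≈ 4.7437

k* = 4.74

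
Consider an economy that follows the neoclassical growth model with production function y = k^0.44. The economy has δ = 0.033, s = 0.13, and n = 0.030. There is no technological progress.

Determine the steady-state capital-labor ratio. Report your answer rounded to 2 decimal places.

k* = 3.65

Steady state requires s·f(k) = (n + δ)·k, i.e. s·k^α = (n + δ)·k.
Dividing both sides by k: k^(1−α) = s / (n + δ).
k^0.56 = 0.13 / (0.030 + 0.033) = 0.13 / 0.063 = 2.0635
k* = 2.0635^(1/0.56) ≈ 3.6458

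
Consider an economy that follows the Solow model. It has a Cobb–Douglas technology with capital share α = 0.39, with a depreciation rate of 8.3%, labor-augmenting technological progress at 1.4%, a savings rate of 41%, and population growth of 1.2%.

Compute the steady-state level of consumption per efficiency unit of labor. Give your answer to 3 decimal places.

In steady state, investment equals break-even investment: s·k^α = (n + g + δ)·k.
Rearranging, k^(1−α) = s / (n + g + δ).
k^0.61 = 0.41 / (0.012 + 0.014 + 0.083) = 0.41 / 0.109 = 3.7615
k* = 3.7615^(1/0.61) ≈ 8.7743
y* = (k*)^α = 8.7743^0.39 ≈ 2.3327
c* = (1 − s)·y* = (1 − 0.41) × 2.3327 ≈ 1.3763

c* = 1.376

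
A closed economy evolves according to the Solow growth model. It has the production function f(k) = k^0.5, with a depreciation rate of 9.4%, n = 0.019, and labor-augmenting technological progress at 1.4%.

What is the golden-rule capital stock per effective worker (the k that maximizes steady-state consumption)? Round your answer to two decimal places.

The golden rule sets f'(k) = n + g + δ, i.e. α·k^(α−1) = n + g + δ.
So k^(1−α) = α / (n + g + δ) = 0.5 / 0.127 = 3.9370.
k_gold = 3.9370^(1/0.5) ≈ 15.5000

k_gold ≈ 15.50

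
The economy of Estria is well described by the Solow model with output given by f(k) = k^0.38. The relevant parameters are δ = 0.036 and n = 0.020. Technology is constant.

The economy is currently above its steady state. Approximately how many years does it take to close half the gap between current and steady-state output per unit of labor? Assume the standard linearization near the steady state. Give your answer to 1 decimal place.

half-life ≈ 20.0 years

Near the steady state the convergence rate is λ = (1 − α)(n + δ).
λ = (1 − 0.38) × 0.056 = 0.62 × 0.056 = 0.03472
Half-life = ln 2 / λ = 0.6931 / 0.03472 ≈ 19.96 years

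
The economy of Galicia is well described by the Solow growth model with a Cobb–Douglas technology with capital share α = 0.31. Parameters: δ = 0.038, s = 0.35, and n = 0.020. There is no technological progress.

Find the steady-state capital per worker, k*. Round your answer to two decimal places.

Steady state requires s·f(k) = (n + δ)·k, i.e. s·k^α = (n + δ)·k.
Dividing both sides by k: k^(1−α) = s / (n + δ).
k^0.69 = 0.35 / (0.020 + 0.038) = 0.35 / 0.058 = 6.0345
k* = 6.0345^(1/0.69) ≈ 13.5321

k* = 13.53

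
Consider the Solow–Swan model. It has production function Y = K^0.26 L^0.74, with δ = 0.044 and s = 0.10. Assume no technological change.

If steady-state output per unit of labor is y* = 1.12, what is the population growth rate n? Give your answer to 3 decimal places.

Steady state requires s·f(k) = (n + δ)·k, i.e. s·k^α = (n + δ)·k.
Since y* = [s/(n + δ)]^(α/(1−α)), we have s/(n + δ) = (y*)^((1−α)/α) = 1.12^2.8462 = 1.3807.
Therefore n + δ = s / 1.3807 = 0.10 / 1.3807 = 0.0724, so n = 0.0724 − 0.044 = 0.0284.

n ≈ 0.028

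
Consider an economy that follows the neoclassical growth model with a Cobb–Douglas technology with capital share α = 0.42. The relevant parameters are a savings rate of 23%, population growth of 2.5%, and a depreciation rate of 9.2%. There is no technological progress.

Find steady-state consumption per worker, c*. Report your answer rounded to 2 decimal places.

c* = 1.26

At the steady state, Δk = 0, so s·k^α = (n + δ)·k.
Rearranging, k^(1−α) = s / (n + δ).
k^0.58 = 0.23 / (0.025 + 0.092) = 0.23 / 0.117 = 1.9658
k* = 1.9658^(1/0.58) ≈ 3.2070
y* = (k*)^α = 3.2070^0.42 ≈ 1.6314
c* = (1 − s)·y* = (1 − 0.23) × 1.6314 ≈ 1.2562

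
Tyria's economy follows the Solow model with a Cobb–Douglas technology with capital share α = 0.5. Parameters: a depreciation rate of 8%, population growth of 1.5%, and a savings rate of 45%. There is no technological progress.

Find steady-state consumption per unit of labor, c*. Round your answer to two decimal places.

c* ≈ 2.61

Steady state requires s·f(k) = (n + δ)·k, i.e. s·k^α = (n + δ)·k.
Rearranging, k^(1−α) = s / (n + δ).
k^0.5 = 0.45 / (0.015 + 0.080) = 0.45 / 0.095 = 4.7368
k* = 4.7368^(1/0.5) ≈ 22.4373
y* = (k*)^α = 22.4373^0.5 ≈ 4.7368
c* = (1 − s)·y* = (1 − 0.45) × 4.7368 ≈ 2.6052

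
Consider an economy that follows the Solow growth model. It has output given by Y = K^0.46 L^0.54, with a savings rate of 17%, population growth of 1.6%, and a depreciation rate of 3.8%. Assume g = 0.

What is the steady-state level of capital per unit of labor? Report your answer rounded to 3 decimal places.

Steady state requires s·f(k) = (n + δ)·k, i.e. s·k^α = (n + δ)·k.
Dividing both sides by k: k^(1−α) = s / (n + δ).
k^0.54 = 0.17 / (0.016 + 0.038) = 0.17 / 0.054 = 3.1481
k* = 3.1481^(1/0.54) ≈ 8.3620

k* ≈ 8.362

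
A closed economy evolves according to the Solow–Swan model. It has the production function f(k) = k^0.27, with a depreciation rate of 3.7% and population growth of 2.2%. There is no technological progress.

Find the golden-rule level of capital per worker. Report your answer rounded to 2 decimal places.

k_gold ≈ 8.03

The golden rule sets f'(k) = n + δ, i.e. α·k^(α−1) = n + δ.
So k^(1−α) = α / (n + δ) = 0.27 / 0.059 = 4.5763.
k_gold = 4.5763^(1/0.73) ≈ 8.0318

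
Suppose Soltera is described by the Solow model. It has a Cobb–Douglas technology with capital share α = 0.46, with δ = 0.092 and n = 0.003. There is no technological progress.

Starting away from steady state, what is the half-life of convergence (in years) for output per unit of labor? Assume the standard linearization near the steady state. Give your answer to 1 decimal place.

Near the steady state the convergence rate is λ = (1 − α)(n + δ).
λ = (1 − 0.46) × 0.095 = 0.54 × 0.095 = 0.0513
Half-life = ln 2 / λ = 0.6931 / 0.0513 ≈ 13.51 years

about 13.5 years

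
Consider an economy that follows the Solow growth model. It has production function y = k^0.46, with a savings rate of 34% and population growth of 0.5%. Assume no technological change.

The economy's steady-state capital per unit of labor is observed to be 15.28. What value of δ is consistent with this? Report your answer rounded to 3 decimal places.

δ ≈ 0.073

At the steady state, Δk = 0, so s·k^α = (n + δ)·k.
So s / (n + δ) = (k*)^(1−α) = 15.28^0.54 = 4.3594.
Therefore n + δ = s / 4.3594 = 0.34 / 4.3594 = 0.0780, so δ = 0.0780 − 0.005 = 0.0730.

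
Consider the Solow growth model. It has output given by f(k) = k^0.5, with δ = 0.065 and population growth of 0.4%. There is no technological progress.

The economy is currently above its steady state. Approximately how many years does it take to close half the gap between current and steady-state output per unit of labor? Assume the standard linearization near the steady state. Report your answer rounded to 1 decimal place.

half-life ≈ 20.1 years

Near the steady state the convergence rate is λ = (1 − α)(n + δ).
λ = (1 − 0.5) × 0.069 = 0.5 × 0.069 = 0.0345
Half-life = ln 2 / λ = 0.6931 / 0.0345 ≈ 20.09 years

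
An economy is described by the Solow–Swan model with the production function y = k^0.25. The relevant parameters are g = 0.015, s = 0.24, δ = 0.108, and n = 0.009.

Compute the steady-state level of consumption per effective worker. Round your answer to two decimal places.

c* ≈ 0.93

At the steady state, Δk = 0, so s·k^α = (n + g + δ)·k.
Rearranging, k^(1−α) = s / (n + g + δ).
k^0.75 = 0.24 / (0.009 + 0.015 + 0.108) = 0.24 / 0.132 = 1.8182
k* = 1.8182^(1/0.75) ≈ 2.2192
y* = (k*)^α = 2.2192^0.25 ≈ 1.2205
c* = (1 − s)·y* = (1 − 0.24) × 1.2205 ≈ 0.9276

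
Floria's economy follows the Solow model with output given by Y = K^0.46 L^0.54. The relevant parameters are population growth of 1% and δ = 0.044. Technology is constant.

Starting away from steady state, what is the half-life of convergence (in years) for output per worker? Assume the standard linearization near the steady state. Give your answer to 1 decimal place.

Near the steady state the convergence rate is λ = (1 − α)(n + δ).
λ = (1 − 0.46) × 0.054 = 0.54 × 0.054 = 0.02916
Half-life = ln 2 / λ = 0.6931 / 0.02916 ≈ 23.77 years

t_½ ≈ 23.8 years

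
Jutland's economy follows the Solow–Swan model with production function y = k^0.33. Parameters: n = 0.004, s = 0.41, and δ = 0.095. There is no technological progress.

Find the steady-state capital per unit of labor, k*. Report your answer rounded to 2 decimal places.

k* ≈ 8.34

Steady state requires s·f(k) = (n + δ)·k, i.e. s·k^α = (n + δ)·k.
Rearranging, k^(1−α) = s / (n + δ).
k^0.67 = 0.41 / (0.004 + 0.095) = 0.41 / 0.099 = 4.1414
k* = 4.1414^(1/0.67) ≈ 8.3390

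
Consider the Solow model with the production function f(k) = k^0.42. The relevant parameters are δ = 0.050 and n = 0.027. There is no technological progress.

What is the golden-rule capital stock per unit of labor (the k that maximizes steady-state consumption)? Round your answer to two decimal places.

k_gold ≈ 18.63

The golden rule sets f'(k) = n + δ, i.e. α·k^(α−1) = n + δ.
So k^(1−α) = α / (n + δ) = 0.42 / 0.077 = 5.4545.
k_gold = 5.4545^(1/0.58) ≈ 18.6323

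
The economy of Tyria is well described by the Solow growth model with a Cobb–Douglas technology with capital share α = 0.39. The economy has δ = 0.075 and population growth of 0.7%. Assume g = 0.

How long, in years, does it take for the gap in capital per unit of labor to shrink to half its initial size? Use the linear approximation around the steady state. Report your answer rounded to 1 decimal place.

Near the steady state the convergence rate is λ = (1 − α)(n + δ).
λ = (1 − 0.39) × 0.082 = 0.61 × 0.082 = 0.05002
Half-life = ln 2 / λ = 0.6931 / 0.05002 ≈ 13.86 years

t_½ ≈ 13.9 years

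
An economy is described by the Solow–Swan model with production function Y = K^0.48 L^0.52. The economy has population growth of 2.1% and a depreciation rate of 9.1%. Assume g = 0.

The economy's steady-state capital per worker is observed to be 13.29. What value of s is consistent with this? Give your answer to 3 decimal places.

In steady state, investment equals break-even investment: s·k^α = (n + δ)·k.
So s / (n + δ) = (k*)^(1−α) = 13.29^0.52 = 3.8391.
Therefore s = 3.8391 × (n + δ) = 3.8391 × 0.112 = 0.4300.

s ≈ 0.430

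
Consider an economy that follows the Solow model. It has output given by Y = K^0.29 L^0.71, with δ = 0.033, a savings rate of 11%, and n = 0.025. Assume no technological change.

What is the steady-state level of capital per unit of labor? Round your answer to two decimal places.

In steady state, investment equals break-even investment: s·k^α = (n + δ)·k.
Dividing both sides by k: k^(1−α) = s / (n + δ).
k^0.71 = 0.11 / (0.025 + 0.033) = 0.11 / 0.058 = 1.8966
k* = 1.8966^(1/0.71) ≈ 2.4633

k* = 2.46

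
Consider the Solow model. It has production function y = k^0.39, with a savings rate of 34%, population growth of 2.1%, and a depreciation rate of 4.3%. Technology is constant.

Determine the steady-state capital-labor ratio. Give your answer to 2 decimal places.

At the steady state, Δk = 0, so s·k^α = (n + δ)·k.
Dividing both sides by k: k^(1−α) = s / (n + δ).
k^0.61 = 0.34 / (0.021 + 0.043) = 0.34 / 0.064 = 5.3125
k* = 5.3125^(1/0.61) ≈ 15.4531

k* ≈ 15.45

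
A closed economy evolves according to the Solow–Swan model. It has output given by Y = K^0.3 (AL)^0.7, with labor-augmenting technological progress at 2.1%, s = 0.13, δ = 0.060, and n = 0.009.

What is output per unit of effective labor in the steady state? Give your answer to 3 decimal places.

At the steady state, Δk = 0, so s·k^α = (n + g + δ)·k.
Rearranging, k^(1−α) = s / (n + g + δ).
k^0.7 = 0.13 / (0.009 + 0.021 + 0.060) = 0.13 / 0.090 = 1.4444
k* = 1.4444^(1/0.7) ≈ 1.6909
y* = (k*)^α = 1.6909^0.3 ≈ 1.1707

y* ≈ 1.171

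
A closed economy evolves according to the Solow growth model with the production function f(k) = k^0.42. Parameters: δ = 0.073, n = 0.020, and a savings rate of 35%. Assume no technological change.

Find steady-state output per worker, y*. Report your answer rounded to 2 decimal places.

In steady state, investment equals break-even investment: s·k^α = (n + δ)·k.
Rearranging, k^(1−α) = s / (n + δ).
k^0.58 = 0.35 / (0.020 + 0.073) = 0.35 / 0.093 = 3.7634
k* = 3.7634^(1/0.58) ≈ 9.8261
y* = (k*)^α = 9.8261^0.42 ≈ 2.6110

y* = 2.61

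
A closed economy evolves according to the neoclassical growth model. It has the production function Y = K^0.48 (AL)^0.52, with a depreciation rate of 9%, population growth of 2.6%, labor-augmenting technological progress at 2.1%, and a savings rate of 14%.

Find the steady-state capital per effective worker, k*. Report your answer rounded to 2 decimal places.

k* = 1.04

In steady state, investment equals break-even investment: s·k^α = (n + g + δ)·k.
Rearranging, k^(1−α) = s / (n + g + δ).
k^0.52 = 0.14 / (0.026 + 0.021 + 0.090) = 0.14 / 0.137 = 1.0219
k* = 1.0219^(1/0.52) ≈ 1.0425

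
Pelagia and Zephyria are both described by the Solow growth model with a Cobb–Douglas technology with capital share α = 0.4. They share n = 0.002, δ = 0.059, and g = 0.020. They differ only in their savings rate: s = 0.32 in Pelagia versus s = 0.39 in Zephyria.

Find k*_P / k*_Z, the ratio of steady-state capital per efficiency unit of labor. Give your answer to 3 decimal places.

ratio ≈ 0.719

Steady-state k* = [s/(n + g + δ)]^(1/(1−α)), so the ratio is [ (s_P/(n + g + δ)_P) / (s_Z/(n + g + δ)_Z) ]^1.6667.
s_P/(n + g + δ)_P = 0.32/0.081 = 3.9506; s_Z/(n + g + δ)_Z = 0.39/0.081 = 4.8148.
Ratio = (3.9506/4.8148)^1.6667 = 0.8205^1.6667 ≈ 0.7191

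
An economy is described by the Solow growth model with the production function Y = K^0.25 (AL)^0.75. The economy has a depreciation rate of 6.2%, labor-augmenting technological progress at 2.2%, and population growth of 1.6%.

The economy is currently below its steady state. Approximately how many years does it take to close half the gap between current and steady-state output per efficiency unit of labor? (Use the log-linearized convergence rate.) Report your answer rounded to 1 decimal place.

Near the steady state the convergence rate is λ = (1 − α)(n + g + δ).
λ = (1 − 0.25) × 0.100 = 0.75 × 0.100 = 0.0750
Half-life = ln 2 / λ = 0.6931 / 0.0750 ≈ 9.24 years

t_½ ≈ 9.2 years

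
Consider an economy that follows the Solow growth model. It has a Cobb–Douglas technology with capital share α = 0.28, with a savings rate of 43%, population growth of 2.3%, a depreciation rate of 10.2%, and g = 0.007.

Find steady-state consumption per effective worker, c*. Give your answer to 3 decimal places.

c* = 0.902

At the steady state, Δk = 0, so s·k^α = (n + g + δ)·k.
Dividing both sides by k: k^(1−α) = s / (n + g + δ).
k^0.72 = 0.43 / (0.023 + 0.007 + 0.102) = 0.43 / 0.132 = 3.2576
k* = 3.2576^(1/0.72) ≈ 5.1565
y* = (k*)^α = 5.1565^0.28 ≈ 1.5829
c* = (1 − s)·y* = (1 − 0.43) × 1.5829 ≈ 0.9023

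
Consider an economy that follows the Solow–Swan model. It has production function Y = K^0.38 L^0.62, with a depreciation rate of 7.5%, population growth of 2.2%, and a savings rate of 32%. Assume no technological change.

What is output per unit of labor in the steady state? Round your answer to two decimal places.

In steady state, investment equals break-even investment: s·k^α = (n + δ)·k.
Dividing both sides by k: k^(1−α) = s / (n + δ).
k^0.62 = 0.32 / (0.022 + 0.075) = 0.32 / 0.097 = 3.2990
k* = 3.2990^(1/0.62) ≈ 6.8565
y* = (k*)^α = 6.8565^0.38 ≈ 2.0784

y* ≈ 2.08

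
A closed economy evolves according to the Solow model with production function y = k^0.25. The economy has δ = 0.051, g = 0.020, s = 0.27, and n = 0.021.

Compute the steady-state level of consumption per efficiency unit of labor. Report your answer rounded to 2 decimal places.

c* ≈ 1.05

Steady state requires s·f(k) = (n + g + δ)·k, i.e. s·k^α = (n + g + δ)·k.
Dividing both sides by k: k^(1−α) = s / (n + g + δ).
k^0.75 = 0.27 / (0.021 + 0.020 + 0.051) = 0.27 / 0.092 = 2.9348
k* = 2.9348^(1/0.75) ≈ 4.2018
y* = (k*)^α = 4.2018^0.25 ≈ 1.4317
c* = (1 − s)·y* = (1 − 0.27) × 1.4317 ≈ 1.0451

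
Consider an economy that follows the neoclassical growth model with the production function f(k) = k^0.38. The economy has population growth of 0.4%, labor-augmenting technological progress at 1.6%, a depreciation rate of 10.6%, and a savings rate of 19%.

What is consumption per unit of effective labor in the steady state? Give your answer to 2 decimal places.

In steady state, investment equals break-even investment: s·k^α = (n + g + δ)·k.
Rearranging, k^(1−α) = s / (n + g + δ).
k^0.62 = 0.19 / (0.004 + 0.016 + 0.106) = 0.19 / 0.126 = 1.5079
k* = 1.5079^(1/0.62) ≈ 1.9395
y* = (k*)^α = 1.9395^0.38 ≈ 1.2862
c* = (1 − s)·y* = (1 − 0.19) × 1.2862 ≈ 1.0418

c* = 1.04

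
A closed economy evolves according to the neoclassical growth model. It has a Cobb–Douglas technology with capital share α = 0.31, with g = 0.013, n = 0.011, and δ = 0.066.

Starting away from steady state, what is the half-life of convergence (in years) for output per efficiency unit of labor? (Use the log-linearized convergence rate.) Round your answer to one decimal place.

t_½ ≈ 11.2 years

Near the steady state the convergence rate is λ = (1 − α)(n + g + δ).
λ = (1 − 0.31) × 0.090 = 0.69 × 0.090 = 0.0621
Half-life = ln 2 / λ = 0.6931 / 0.0621 ≈ 11.16 years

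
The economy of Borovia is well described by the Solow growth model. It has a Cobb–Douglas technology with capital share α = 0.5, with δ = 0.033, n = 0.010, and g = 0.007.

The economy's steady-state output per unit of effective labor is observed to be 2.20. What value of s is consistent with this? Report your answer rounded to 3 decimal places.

s ≈ 0.110

Steady state requires s·f(k) = (n + g + δ)·k, i.e. s·k^α = (n + g + δ)·k.
Since y* = [s/(n + g + δ)]^(α/(1−α)), we have s/(n + g + δ) = (y*)^((1−α)/α) = 2.20^1 = 2.2000.
Therefore s = 2.2000 × (n + g + δ) = 2.2000 × 0.050 = 0.1100.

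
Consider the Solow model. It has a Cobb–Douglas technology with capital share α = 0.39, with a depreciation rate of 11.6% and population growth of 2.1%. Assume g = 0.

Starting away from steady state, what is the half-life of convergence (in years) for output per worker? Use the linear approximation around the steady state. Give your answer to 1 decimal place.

t_½ ≈ 8.3 years

Near the steady state the convergence rate is λ = (1 − α)(n + δ).
λ = (1 − 0.39) × 0.137 = 0.61 × 0.137 = 0.08357
Half-life = ln 2 / λ = 0.6931 / 0.08357 ≈ 8.29 years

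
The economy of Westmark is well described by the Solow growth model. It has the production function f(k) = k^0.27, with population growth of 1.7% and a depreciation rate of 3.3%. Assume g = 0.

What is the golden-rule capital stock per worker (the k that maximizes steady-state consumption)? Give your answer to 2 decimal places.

The golden rule sets f'(k) = n + δ, i.e. α·k^(α−1) = n + δ.
So k^(1−α) = α / (n + δ) = 0.27 / 0.050 = 5.4000.
k_gold = 5.4000^(1/0.73) ≈ 10.0758

k_gold ≈ 10.08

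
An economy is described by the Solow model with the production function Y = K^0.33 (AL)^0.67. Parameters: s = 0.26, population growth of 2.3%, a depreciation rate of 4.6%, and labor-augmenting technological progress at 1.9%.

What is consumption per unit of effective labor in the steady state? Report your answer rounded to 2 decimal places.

c* = 1.26

At the steady state, Δk = 0, so s·k^α = (n + g + δ)·k.
Rearranging, k^(1−α) = s / (n + g + δ).
k^0.67 = 0.26 / (0.023 + 0.019 + 0.046) = 0.26 / 0.088 = 2.9545
k* = 2.9545^(1/0.67) ≈ 5.0375
y* = (k*)^α = 5.0375^0.33 ≈ 1.7050
c* = (1 − s)·y* = (1 − 0.26) × 1.7050 ≈ 1.2617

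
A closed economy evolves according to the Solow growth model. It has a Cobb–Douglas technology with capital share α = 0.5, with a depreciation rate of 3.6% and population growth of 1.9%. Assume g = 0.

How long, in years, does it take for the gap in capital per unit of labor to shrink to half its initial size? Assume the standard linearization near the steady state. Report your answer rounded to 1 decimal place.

Near the steady state the convergence rate is λ = (1 − α)(n + δ).
λ = (1 − 0.5) × 0.055 = 0.5 × 0.055 = 0.0275
Half-life = ln 2 / λ = 0.6931 / 0.0275 ≈ 25.20 years

t_½ ≈ 25.2 years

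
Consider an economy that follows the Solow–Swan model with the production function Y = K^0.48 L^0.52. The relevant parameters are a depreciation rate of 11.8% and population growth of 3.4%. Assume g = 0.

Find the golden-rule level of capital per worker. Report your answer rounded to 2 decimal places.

The golden rule sets f'(k) = n + δ, i.e. α·k^(α−1) = n + δ.
So k^(1−α) = α / (n + δ) = 0.48 / 0.152 = 3.1579.
k_gold = 3.1579^(1/0.52) ≈ 9.1281

k_gold ≈ 9.13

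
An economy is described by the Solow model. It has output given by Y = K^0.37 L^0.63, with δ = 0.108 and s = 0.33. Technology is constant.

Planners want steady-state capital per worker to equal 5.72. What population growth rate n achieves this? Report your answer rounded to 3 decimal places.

n ≈ 0.002

At the steady state, Δk = 0, so s·k^α = (n + δ)·k.
So s / (n + δ) = (k*)^(1−α) = 5.72^0.63 = 3.0003.
Therefore n + δ = s / 3.0003 = 0.33 / 3.0003 = 0.1100, so n = 0.1100 − 0.108 = 0.0020.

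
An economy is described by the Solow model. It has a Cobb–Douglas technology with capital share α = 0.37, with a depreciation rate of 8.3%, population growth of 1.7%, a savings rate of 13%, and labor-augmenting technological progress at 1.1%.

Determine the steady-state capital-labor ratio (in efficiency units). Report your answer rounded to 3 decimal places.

k* ≈ 1.285

At the steady state, Δk = 0, so s·k^α = (n + g + δ)·k.
Dividing both sides by k: k^(1−α) = s / (n + g + δ).
k^0.63 = 0.13 / (0.017 + 0.011 + 0.083) = 0.13 / 0.111 = 1.1712
k* = 1.1712^(1/0.63) ≈ 1.2851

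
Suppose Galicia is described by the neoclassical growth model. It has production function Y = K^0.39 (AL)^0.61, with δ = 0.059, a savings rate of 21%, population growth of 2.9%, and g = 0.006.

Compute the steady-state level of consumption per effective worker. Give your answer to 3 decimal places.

c* ≈ 1.321

In steady state, investment equals break-even investment: s·k^α = (n + g + δ)·k.
Rearranging, k^(1−α) = s / (n + g + δ).
k^0.61 = 0.21 / (0.029 + 0.006 + 0.059) = 0.21 / 0.094 = 2.2340
k* = 2.2340^(1/0.61) ≈ 3.7348
y* = (k*)^α = 3.7348^0.39 ≈ 1.6718
c* = (1 − s)·y* = (1 − 0.21) × 1.6718 ≈ 1.3207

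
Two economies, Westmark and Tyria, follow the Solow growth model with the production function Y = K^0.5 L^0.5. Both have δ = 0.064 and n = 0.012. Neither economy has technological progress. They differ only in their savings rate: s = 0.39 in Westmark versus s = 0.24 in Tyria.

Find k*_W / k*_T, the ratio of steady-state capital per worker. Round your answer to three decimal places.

Steady-state k* = [s/(n + δ)]^(1/(1−α)), so the ratio is [ (s_W/(n + δ)_W) / (s_T/(n + δ)_T) ]^2.
s_W/(n + δ)_W = 0.39/0.076 = 5.1316; s_T/(n + δ)_T = 0.24/0.076 = 3.1579.
Ratio = (5.1316/3.1579)^2 = 1.6250^2 ≈ 2.6406

k*_W / k*_T ≈ 2.641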